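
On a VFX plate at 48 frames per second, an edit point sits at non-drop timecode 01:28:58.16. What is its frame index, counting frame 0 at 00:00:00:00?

Total seconds to the label: (1 × 3600 + 28 × 60 + 58) = 5338.
Frame index = 5338 × 48 + 16 = 256240.

256240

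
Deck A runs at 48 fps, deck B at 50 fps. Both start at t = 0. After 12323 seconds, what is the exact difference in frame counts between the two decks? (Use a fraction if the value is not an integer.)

A emits 48 × 12323 = 591504 frames; B emits 50 × 12323 = 616150.
Difference = 24646 frames; B is ahead of A.

24646 frames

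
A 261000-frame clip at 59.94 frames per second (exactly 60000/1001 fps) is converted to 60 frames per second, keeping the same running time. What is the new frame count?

Target frames = source frames × (target rate / source rate) = 261000 × (60)/(60000/1001) = 261000 × 1001/1000 = 261261.

261261 frames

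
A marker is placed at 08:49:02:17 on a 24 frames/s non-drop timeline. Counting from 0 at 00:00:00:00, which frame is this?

Total seconds to the label: (8 × 3600 + 49 × 60 + 2) = 31742.
Frame index = 31742 × 24 + 17 = 761825.

frame 761825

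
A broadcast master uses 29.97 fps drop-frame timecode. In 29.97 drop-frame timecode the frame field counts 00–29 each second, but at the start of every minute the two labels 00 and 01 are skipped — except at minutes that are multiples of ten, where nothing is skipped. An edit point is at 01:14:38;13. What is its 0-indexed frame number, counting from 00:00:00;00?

Complete 10-minute blocks: 7, each 17982 frames → 125874.
Remaining 4 whole minutes in the current block: 1800 + 3 × 1798 = 7194 frames.
Within the current minute: 38 × 30 + 13 − 2 = 1151 (labels ;00/;01 skipped at this minute). Total = 125874 + 7194 + 1151 = 134219.

134219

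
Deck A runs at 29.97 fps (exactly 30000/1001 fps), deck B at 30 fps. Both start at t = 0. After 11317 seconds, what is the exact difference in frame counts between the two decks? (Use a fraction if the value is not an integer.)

339510/1001 frames

A emits 30000/1001 × 11317 = 339510000/1001 frames; B emits 30 × 11317 = 339510.
Difference = 339510/1001 frames (≈ 339.1708); B is ahead of A.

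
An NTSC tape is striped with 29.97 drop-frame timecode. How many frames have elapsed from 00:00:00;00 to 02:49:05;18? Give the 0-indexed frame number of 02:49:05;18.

Complete 10-minute blocks: 16, each 17982 frames → 287712.
Remaining 9 whole minutes in the current block: 1800 + 8 × 1798 = 16184 frames.
Within the current minute: 5 × 30 + 18 − 2 = 166 (labels ;00/;01 skipped at this minute). Total = 287712 + 16184 + 166 = 304062.

304062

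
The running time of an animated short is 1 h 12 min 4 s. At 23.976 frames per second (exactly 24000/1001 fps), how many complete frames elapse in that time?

1 h 12 min 4 s = 4324 s.
Frames = 4324 × 24000/1001 = 103776000/1001 ≈ 103672.3277.
Complete frames: 103672.

103672 frames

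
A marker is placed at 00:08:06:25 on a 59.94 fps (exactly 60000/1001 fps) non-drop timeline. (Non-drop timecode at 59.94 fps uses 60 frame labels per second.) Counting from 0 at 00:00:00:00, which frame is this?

29185

Total seconds to the label: (0 × 3600 + 8 × 60 + 6) = 486.
Frame index = 486 × 60 + 25 = 29185.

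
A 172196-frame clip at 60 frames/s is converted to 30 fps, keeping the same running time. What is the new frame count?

86098 frames

Target frames = source frames × (target rate / source rate) = 172196 × (30)/(60) = 172196 × 1/2 = 86098.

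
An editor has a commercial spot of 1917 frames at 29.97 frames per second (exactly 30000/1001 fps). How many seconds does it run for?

63.9639 seconds

Running time = 1917 / (30000/1001) = 63.9639 s.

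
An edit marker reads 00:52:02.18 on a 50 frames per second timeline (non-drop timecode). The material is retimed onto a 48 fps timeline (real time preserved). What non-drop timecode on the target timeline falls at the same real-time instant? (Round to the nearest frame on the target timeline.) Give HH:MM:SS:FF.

Source frame index: (0×3600 + 52×60 + 2) × 50 + 18 = 156118.
Real time: 156118 / (50) = 78059/25 s.
Target frame: (78059/25) × (48) = 3746832/25 ≈ 149873.280 → 149873.
At 48 labels/s: frame 149873 → 00:52:02:17.

00:52:02:17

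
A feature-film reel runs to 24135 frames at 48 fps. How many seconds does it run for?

502.8125 seconds

Running time = 24135 / (48) = 502.8125 s.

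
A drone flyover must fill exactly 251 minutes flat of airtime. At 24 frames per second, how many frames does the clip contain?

361440 frames

251 min = 15060 s.
Frames = 15060 × 24 = 361440.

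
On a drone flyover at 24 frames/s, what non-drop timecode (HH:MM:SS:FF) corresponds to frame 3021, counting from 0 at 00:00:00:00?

00:02:05:21

3021 ÷ 24 = 125 full seconds, remainder 21 frames.
125 s = 0 h 2 min 5 s.
Timecode: 00:02:05:21.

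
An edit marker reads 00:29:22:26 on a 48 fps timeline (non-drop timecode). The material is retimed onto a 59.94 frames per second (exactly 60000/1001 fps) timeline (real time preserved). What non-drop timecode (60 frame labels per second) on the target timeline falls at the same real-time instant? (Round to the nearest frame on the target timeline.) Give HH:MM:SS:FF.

00:29:20:47

Source frame index: (0×3600 + 29×60 + 22) × 48 + 26 = 84602.
Real time: 84602 / (48) = 42301/24 s.
Target frame: (42301/24) × (60000/1001) = 15107500/143 ≈ 105646.853 → 105647.
At 60 labels/s: frame 105647 → 00:29:20:47.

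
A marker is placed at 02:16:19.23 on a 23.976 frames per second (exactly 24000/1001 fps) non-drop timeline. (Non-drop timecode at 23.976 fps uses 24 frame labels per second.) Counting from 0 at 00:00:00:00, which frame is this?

frame 196319

Total seconds to the label: (2 × 3600 + 16 × 60 + 19) = 8179.
Frame index = 8179 × 24 + 23 = 196319.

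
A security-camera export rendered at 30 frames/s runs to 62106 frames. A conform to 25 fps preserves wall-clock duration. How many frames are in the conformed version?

Target frames = source frames × (target rate / source rate) = 62106 × (25)/(30) = 62106 × 5/6 = 51755.

51755 frames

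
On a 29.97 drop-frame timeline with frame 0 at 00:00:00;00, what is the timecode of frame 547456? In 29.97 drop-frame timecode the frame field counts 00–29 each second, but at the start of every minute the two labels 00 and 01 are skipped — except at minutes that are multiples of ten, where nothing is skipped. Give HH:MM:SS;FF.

Each 10-minute DF block holds 10 × 60 × 30 − 9 × 2 = 17982 frames. 547456 ÷ 17982 → 30 full blocks, remainder 7996.
Within the partial block the first minute is 1800 frames and each further minute 1798, so 4 further minute boundaries passed. Total skipped labels = 18 × 30 + 2 × 4 = 548.
Non-drop label index = 547456 + 548 = 548004; at 30 labels/s that is 05:04:26:24, i.e. DF 05:04:26;24.

05:04:26;24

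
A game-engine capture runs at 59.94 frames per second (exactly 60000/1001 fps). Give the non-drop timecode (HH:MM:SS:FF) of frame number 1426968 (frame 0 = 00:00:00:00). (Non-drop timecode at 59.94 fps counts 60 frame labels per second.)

06:36:22:48

1426968 ÷ 60 = 23782 full seconds, remainder 48 frames.
23782 s = 6 h 36 min 22 s.
Timecode: 06:36:22:48.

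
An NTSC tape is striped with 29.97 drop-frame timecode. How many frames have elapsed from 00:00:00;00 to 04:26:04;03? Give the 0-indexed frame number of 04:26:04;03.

As if non-drop at 30 labels/s: (4 × 3600 + 26 × 60 + 4) × 30 + 3 = 478923.
Minute boundaries passed: 266; those not divisible by 10: 266 − 26 = 240; dropped labels = 2 × 240 = 480.
Actual frame index = 478923 − 480 = 478443.

478443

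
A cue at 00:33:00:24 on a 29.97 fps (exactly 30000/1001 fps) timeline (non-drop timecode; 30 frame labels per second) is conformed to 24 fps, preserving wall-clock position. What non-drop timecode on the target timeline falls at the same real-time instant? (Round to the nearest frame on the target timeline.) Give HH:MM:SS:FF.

00:33:02:19

Source frame index: (0×3600 + 33×60 + 0) × 30 + 24 = 59424.
Real time: 59424 / (30000/1001) = 1239238/625 s.
Target frame: (1239238/625) × (24) = 29741712/625 ≈ 47586.739 → 47587.
At 24 labels/s: frame 47587 → 00:33:02:19.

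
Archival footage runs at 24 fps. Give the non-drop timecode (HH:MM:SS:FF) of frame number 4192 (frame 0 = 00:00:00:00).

00:02:54:16

4192 ÷ 24 = 174 full seconds, remainder 16 frames.
174 s = 0 h 2 min 54 s.
Timecode: 00:02:54:16.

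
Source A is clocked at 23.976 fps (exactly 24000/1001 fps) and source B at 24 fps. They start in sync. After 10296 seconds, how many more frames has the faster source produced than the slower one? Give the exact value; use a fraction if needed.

A emits 24000/1001 × 10296 = 1728000/7 frames; B emits 24 × 10296 = 247104.
Difference = 1728/7 frames (≈ 246.8571); B is ahead of A.

1728/7 frames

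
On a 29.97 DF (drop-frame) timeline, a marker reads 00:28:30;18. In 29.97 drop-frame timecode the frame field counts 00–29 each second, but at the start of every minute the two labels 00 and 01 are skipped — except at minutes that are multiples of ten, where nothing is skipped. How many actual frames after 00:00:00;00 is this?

51266

As if non-drop at 30 labels/s: (0 × 3600 + 28 × 60 + 30) × 30 + 18 = 51318.
Minute boundaries passed: 28; those not divisible by 10: 28 − 2 = 26; dropped labels = 2 × 26 = 52.
Actual frame index = 51318 − 52 = 51266.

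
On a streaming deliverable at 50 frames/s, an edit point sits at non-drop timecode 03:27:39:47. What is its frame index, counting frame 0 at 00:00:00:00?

frame 622997

Total seconds to the label: (3 × 3600 + 27 × 60 + 39) = 12459.
Frame index = 12459 × 50 + 47 = 622997.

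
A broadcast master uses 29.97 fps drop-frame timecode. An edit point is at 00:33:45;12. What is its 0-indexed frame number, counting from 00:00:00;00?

As if non-drop at 30 labels/s: (0 × 3600 + 33 × 60 + 45) × 30 + 12 = 60762.
Minute boundaries passed: 33; those not divisible by 10: 33 − 3 = 30; dropped labels = 2 × 30 = 60.
Actual frame index = 60762 − 60 = 60702.

60702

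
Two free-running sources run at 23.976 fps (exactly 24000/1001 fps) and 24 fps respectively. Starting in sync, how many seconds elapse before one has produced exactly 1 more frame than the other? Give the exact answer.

1001/24 seconds

The gap grows by |24 − 24000/1001| = 24/1001 frames per second.
Time for a 1-frame gap: 1 ÷ (24/1001) = 1001/24 s.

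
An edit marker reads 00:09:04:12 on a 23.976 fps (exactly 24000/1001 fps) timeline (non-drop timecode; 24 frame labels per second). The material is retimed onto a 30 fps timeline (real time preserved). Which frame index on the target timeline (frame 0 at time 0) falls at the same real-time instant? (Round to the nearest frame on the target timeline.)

Source frame index: (0×3600 + 9×60 + 4) × 24 + 12 = 13068.
Real time: 13068 / (24000/1001) = 1090089/2000 s.
Target frame: (1090089/2000) × (30) = 3270267/200 ≈ 16351.335 → 16351.

frame 16351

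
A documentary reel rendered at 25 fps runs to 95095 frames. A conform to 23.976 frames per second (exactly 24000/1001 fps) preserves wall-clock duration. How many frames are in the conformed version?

91200 frames

Target frames = source frames × (target rate / source rate) = 95095 × (24000/1001)/(25) = 95095 × 960/1001 = 91200.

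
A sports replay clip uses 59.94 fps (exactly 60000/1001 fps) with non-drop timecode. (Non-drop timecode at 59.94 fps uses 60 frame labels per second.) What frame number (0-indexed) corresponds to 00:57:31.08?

207068

Total seconds to the label: (0 × 3600 + 57 × 60 + 31) = 3451.
Frame index = 3451 × 60 + 8 = 207068.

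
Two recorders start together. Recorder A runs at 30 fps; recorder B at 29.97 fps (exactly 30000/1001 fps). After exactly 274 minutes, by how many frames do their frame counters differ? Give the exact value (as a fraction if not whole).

274 min = 16440 s.
A emits 30 × 16440 = 493200 frames; B emits 30000/1001 × 16440 = 493200000/1001.
Difference = 493200/1001 frames (≈ 492.7073); B is behind A.

493200/1001 frames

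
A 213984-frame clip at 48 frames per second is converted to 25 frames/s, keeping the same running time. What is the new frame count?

Target frames = source frames × (target rate / source rate) = 213984 × (25)/(48) = 213984 × 25/48 = 111450.

111450 frames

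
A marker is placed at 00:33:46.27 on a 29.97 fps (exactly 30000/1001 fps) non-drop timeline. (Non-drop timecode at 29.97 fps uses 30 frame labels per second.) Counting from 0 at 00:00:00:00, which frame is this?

Total seconds to the label: (0 × 3600 + 33 × 60 + 46) = 2026.
Frame index = 2026 × 30 + 27 = 60807.

frame 60807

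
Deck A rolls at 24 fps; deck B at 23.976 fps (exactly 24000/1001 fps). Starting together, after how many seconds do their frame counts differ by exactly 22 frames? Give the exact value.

The gap grows by |24000/1001 − 24| = 24/1001 frames per second.
Time for a 22-frame gap: 22 ÷ (24/1001) = 11011/12 s.

11011/12 seconds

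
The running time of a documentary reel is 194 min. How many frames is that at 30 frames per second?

194 min = 11640 s.
Frames = 11640 × 30 = 349200.

349200 frames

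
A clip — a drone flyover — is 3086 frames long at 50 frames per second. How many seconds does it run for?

Running time = 3086 / (50) = 61.72 s.

61.72 seconds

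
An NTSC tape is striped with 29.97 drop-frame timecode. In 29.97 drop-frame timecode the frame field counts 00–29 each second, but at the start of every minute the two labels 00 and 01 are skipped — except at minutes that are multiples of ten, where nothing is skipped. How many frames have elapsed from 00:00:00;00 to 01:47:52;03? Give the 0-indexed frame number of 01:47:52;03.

Complete 10-minute blocks: 10, each 17982 frames → 179820.
Remaining 7 whole minutes in the current block: 1800 + 6 × 1798 = 12588 frames.
Within the current minute: 52 × 30 + 3 − 2 = 1561 (labels ;00/;01 skipped at this minute). Total = 179820 + 12588 + 1561 = 193969.

193969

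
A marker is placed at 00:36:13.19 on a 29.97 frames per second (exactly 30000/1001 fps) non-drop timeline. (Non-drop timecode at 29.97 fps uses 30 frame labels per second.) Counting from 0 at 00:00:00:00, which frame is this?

frame 65209

Total seconds to the label: (0 × 3600 + 36 × 60 + 13) = 2173.
Frame index = 2173 × 30 + 19 = 65209.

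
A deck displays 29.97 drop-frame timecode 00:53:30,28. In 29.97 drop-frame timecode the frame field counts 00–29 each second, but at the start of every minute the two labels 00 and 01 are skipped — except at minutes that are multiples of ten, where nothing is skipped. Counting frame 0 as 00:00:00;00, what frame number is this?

96232

Complete 10-minute blocks: 5, each 17982 frames → 89910.
Remaining 3 whole minutes in the current block: 1800 + 2 × 1798 = 5396 frames.
Within the current minute: 30 × 30 + 28 − 2 = 926 (labels ;00/;01 skipped at this minute). Total = 89910 + 5396 + 926 = 96232.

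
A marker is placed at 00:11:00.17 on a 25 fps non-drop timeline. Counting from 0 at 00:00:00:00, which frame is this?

Total seconds to the label: (0 × 3600 + 11 × 60 + 0) = 660.
Frame index = 660 × 25 + 17 = 16517.

16517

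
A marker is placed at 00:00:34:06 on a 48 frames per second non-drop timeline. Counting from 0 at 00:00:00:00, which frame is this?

1638

Total seconds to the label: (0 × 3600 + 0 × 60 + 34) = 34.
Frame index = 34 × 48 + 6 = 1638.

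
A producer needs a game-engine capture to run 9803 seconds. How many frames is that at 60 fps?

Frames = 9803 × 60 = 588180.

588180 frames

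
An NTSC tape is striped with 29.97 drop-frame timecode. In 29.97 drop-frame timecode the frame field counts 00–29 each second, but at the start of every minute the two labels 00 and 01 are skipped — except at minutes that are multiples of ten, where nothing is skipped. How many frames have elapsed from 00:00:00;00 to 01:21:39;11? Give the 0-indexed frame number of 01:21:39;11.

Complete 10-minute blocks: 8, each 17982 frames → 143856.
Remaining 1 whole minute in the current block: 1800 + 0 × 1798 = 1800 frames.
Within the current minute: 39 × 30 + 11 − 2 = 1179 (labels ;00/;01 skipped at this minute). Total = 143856 + 1800 + 1179 = 146835.

146835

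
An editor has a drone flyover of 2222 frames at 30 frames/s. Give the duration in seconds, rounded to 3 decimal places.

Running time = 2222 × 1/30 = 1111/15 s ≈ 74.067 s.

74.067 seconds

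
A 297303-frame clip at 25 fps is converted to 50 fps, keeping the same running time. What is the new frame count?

Target frames = source frames × (target rate / source rate) = 297303 × (50)/(25) = 297303 × 2 = 594606.

594606 frames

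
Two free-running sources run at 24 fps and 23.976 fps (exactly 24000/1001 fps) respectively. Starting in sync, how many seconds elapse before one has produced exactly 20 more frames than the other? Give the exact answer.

The gap grows by |24000/1001 − 24| = 24/1001 frames per second.
Time for a 20-frame gap: 20 ÷ (24/1001) = 5005/6 s.

5005/6 seconds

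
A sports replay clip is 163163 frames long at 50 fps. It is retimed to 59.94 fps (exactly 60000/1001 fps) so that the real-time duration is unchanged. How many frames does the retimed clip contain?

Target frames = source frames × (target rate / source rate) = 163163 × (60000/1001)/(50) = 163163 × 1200/1001 = 195600.

195600 frames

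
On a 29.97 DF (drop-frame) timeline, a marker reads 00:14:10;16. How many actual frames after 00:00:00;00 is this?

As if non-drop at 30 labels/s: (0 × 3600 + 14 × 60 + 10) × 30 + 16 = 25516.
Minute boundaries passed: 14; those not divisible by 10: 14 − 1 = 13; dropped labels = 2 × 13 = 26.
Actual frame index = 25516 − 26 = 25490.

25490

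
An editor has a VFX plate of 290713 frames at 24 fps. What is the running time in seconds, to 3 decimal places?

Running time = 290713 × 1/24 = 290713/24 s ≈ 12113.042 s.

12113.042 seconds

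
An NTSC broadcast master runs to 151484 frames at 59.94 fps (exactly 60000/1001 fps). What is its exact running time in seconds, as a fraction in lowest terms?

37908871/15000 seconds

Running time = 151484 ÷ (60000/1001) = 151484 × 1001/60000 = 37908871/15000 s.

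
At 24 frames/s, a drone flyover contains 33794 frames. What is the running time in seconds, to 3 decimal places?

Running time = 33794 × 1/24 = 16897/12 s ≈ 1408.083 s.

1408.083 seconds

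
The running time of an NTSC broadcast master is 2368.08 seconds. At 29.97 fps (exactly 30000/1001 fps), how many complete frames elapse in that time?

70971 frames

Frames = 2368.08 × 30000/1001 = 496800/7 ≈ 70971.4286.
Complete frames: 70971.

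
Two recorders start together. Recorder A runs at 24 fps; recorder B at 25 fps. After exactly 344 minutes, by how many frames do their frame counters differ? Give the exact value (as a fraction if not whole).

20640 frames

344 min = 20640 s.
A emits 24 × 20640 = 495360 frames; B emits 25 × 20640 = 516000.
Difference = 20640 frames; B is ahead of A.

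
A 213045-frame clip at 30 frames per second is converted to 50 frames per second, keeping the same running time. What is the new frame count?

Target frames = source frames × (target rate / source rate) = 213045 × (50)/(30) = 213045 × 5/3 = 355075.

355075 frames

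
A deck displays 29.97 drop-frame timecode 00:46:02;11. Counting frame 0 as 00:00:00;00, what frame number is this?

Complete 10-minute blocks: 4, each 17982 frames → 71928.
Remaining 6 whole minutes in the current block: 1800 + 5 × 1798 = 10790 frames.
Within the current minute: 2 × 30 + 11 − 2 = 69 (labels ;00/;01 skipped at this minute). Total = 71928 + 10790 + 69 = 82787.

82787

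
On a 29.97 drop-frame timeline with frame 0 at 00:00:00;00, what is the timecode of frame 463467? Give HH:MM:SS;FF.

Ten DF minutes hold 17982 frames, so frame 463467 lies in block 25 (frames 449550–467531) with 13917 frames into that block.
The block's first minute is 1800 frames and the rest 1798 each; 13917 frames reaches minute 7, so 25 × 18 + 7 × 2 = 464 labels have been skipped so far.
Adding those back, label number 463467 + 464 = 463931 at 30 labels/s is 15464 s + 11 f = 4 h 17 min 44 s frame 11, i.e. 04:17:44;11.

04:17:44;11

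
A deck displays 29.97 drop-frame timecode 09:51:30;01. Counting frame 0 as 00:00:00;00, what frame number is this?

As if non-drop at 30 labels/s: (9 × 3600 + 51 × 60 + 30) × 30 + 1 = 1064701.
Minute boundaries passed: 591; those not divisible by 10: 591 − 59 = 532; dropped labels = 2 × 532 = 1064.
Actual frame index = 1064701 − 1064 = 1063637.

1063637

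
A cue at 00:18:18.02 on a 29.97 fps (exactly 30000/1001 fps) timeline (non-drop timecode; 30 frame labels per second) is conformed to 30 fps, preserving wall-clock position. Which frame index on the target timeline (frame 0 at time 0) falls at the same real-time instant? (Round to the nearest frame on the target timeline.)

frame 32975

Source frame index: (0×3600 + 18×60 + 18) × 30 + 2 = 32942.
Real time: 32942 / (30000/1001) = 16487471/15000 s.
Target frame: (16487471/15000) × (30) = 16487471/500 ≈ 32974.942 → 32975.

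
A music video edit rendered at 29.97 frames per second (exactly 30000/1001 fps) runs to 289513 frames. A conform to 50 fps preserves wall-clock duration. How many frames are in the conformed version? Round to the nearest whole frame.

483004 frames

Frames at target rate = 289513 × (50) / (30000/1001) = 289802513/600 ≈ 483004.188.
Nearest whole frame: 483004.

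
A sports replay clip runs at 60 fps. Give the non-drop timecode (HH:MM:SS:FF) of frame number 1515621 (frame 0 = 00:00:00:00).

07:01:00:21

1515621 ÷ 60 = 25260 full seconds, remainder 21 frames.
25260 s = 7 h 1 min 0 s.
Timecode: 07:01:00:21.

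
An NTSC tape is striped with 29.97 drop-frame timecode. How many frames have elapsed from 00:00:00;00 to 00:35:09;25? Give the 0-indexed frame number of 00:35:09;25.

63231

As if non-drop at 30 labels/s: (0 × 3600 + 35 × 60 + 9) × 30 + 25 = 63295.
Minute boundaries passed: 35; those not divisible by 10: 35 − 3 = 32; dropped labels = 2 × 32 = 64.
Actual frame index = 63295 − 64 = 63231.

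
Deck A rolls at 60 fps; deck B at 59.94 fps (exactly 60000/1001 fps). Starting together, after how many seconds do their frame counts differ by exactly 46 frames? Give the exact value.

The gap grows by |60000/1001 − 60| = 60/1001 frames per second.
Time for a 46-frame gap: 46 ÷ (60/1001) = 23023/30 s.

23023/30 seconds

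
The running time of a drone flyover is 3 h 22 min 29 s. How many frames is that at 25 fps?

303725 frames

3 h 22 min 29 s = 12149 s.
Frames = 12149 × 25 = 303725.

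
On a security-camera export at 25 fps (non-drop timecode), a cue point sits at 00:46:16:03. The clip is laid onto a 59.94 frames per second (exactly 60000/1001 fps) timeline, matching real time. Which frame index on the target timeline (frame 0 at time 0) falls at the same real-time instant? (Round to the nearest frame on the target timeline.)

frame 166401

Source frame index: (0×3600 + 46×60 + 16) × 25 + 3 = 69403.
Real time: 69403 / (25) = 69403/25 s.
Target frame: (69403/25) × (60000/1001) = 166567200/1001 ≈ 166400.799 → 166401.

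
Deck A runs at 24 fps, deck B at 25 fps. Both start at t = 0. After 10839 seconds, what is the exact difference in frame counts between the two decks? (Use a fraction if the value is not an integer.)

A emits 24 × 10839 = 260136 frames; B emits 25 × 10839 = 270975.
Difference = 10839 frames; B is ahead of A.

10839 frames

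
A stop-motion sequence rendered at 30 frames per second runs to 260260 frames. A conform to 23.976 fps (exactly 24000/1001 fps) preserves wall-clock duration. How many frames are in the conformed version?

208000 frames

Target frames = source frames × (target rate / source rate) = 260260 × (24000/1001)/(30) = 260260 × 800/1001 = 208000.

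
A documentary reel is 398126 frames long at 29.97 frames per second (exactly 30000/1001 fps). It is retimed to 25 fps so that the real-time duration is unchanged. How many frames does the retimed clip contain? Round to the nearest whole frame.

332103 frames

Frames at target rate = 398126 × (25) / (30000/1001) = 199262063/600 ≈ 332103.438.
Nearest whole frame: 332103.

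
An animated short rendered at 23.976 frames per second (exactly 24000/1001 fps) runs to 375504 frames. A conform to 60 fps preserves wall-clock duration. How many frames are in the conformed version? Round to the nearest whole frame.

939699 frames

Frames at target rate = 375504 × (60) / (24000/1001) = 23492469/25 ≈ 939698.760.
Nearest whole frame: 939699.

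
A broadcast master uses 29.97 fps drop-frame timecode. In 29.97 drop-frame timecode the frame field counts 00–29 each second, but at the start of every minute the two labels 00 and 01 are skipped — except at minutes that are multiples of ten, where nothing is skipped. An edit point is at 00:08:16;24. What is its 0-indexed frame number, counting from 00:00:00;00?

14888

Complete 10-minute blocks: 0, each 17982 frames → 0.
Remaining 8 whole minutes in the current block: 1800 + 7 × 1798 = 14386 frames.
Within the current minute: 16 × 30 + 24 − 2 = 502 (labels ;00/;01 skipped at this minute). Total = 0 + 14386 + 502 = 14888.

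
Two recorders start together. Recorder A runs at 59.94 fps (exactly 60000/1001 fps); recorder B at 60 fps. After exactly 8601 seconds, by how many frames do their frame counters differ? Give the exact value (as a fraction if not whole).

516060/1001 frames

A emits 60000/1001 × 8601 = 516060000/1001 frames; B emits 60 × 8601 = 516060.
Difference = 516060/1001 frames (≈ 515.5445); B is ahead of A.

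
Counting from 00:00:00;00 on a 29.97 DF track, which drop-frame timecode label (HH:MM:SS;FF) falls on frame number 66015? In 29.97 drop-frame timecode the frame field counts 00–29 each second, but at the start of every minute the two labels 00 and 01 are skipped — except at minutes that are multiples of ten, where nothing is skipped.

Each 10-minute DF block holds 10 × 60 × 30 − 9 × 2 = 17982 frames. 66015 ÷ 17982 → 3 full blocks, remainder 12069.
Within the partial block the first minute is 1800 frames and each further minute 1798, so 6 further minute boundaries passed. Total skipped labels = 18 × 3 + 2 × 6 = 66.
Non-drop label index = 66015 + 66 = 66081; at 30 labels/s that is 00:36:42:21, i.e. DF 00:36:42;21.

00:36:42;21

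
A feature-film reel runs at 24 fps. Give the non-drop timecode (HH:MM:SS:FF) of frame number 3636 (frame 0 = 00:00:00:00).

3636 ÷ 24 = 151 full seconds, remainder 12 frames.
151 s = 0 h 2 min 31 s.
Timecode: 00:02:31:12.

00:02:31:12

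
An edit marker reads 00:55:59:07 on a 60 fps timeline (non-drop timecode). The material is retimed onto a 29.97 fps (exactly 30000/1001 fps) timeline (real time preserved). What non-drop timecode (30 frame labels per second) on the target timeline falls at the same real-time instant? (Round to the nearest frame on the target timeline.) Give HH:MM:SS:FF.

00:55:55:23

Source frame index: (0×3600 + 55×60 + 59) × 60 + 7 = 201547.
Real time: 201547 / (60) = 201547/60 s.
Target frame: (201547/60) × (30000/1001) = 100773500/1001 ≈ 100672.827 → 100673.
At 30 labels/s: frame 100673 → 00:55:55:23.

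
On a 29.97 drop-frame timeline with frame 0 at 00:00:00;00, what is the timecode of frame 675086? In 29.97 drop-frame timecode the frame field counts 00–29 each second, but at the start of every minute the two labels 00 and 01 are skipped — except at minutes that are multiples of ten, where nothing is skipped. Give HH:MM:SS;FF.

Ten DF minutes hold 17982 frames, so frame 675086 lies in block 37 (frames 665334–683315) with 9752 frames into that block.
The block's first minute is 1800 frames and the rest 1798 each; 9752 frames reaches minute 5, so 37 × 18 + 5 × 2 = 676 labels have been skipped so far.
Adding those back, label number 675086 + 676 = 675762 at 30 labels/s is 22525 s + 12 f = 6 h 15 min 25 s frame 12, i.e. 06:15:25;12.

06:15:25;12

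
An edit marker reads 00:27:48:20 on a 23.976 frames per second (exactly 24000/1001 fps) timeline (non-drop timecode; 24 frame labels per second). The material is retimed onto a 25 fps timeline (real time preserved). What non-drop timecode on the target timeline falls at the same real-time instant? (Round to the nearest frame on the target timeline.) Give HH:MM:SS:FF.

00:27:50:13

Source frame index: (0×3600 + 27×60 + 48) × 24 + 20 = 40052.
Real time: 40052 / (24000/1001) = 10023013/6000 s.
Target frame: (10023013/6000) × (25) = 10023013/240 ≈ 41762.554 → 41763.
At 25 labels/s: frame 41763 → 00:27:50:13.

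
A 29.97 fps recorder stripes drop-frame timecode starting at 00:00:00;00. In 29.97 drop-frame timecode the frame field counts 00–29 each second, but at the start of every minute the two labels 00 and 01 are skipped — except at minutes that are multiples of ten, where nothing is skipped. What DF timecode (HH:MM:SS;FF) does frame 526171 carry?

Each 10-minute DF block holds 10 × 60 × 30 − 9 × 2 = 17982 frames. 526171 ÷ 17982 → 29 full blocks, remainder 4693.
Within the partial block the first minute is 1800 frames and each further minute 1798, so 2 further minute boundaries passed. Total skipped labels = 18 × 29 + 2 × 2 = 526.
Non-drop label index = 526171 + 526 = 526697; at 30 labels/s that is 04:52:36:17, i.e. DF 04:52:36;17.

04:52:36;17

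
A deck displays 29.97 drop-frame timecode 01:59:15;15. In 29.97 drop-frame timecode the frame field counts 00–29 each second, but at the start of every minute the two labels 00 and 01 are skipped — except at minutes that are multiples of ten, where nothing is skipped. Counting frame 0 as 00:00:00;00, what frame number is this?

Complete 10-minute blocks: 11, each 17982 frames → 197802.
Remaining 9 whole minutes in the current block: 1800 + 8 × 1798 = 16184 frames.
Within the current minute: 15 × 30 + 15 − 2 = 463 (labels ;00/;01 skipped at this minute). Total = 197802 + 16184 + 463 = 214449.

214449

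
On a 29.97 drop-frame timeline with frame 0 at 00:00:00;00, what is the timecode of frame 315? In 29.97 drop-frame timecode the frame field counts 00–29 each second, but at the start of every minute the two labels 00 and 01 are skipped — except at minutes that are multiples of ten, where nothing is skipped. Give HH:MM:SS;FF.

00:00:10;15

Ten DF minutes hold 17982 frames, so frame 315 lies in block 0 (frames 0–17981) with 315 frames into that block.
The block's first minute is 1800 frames and the rest 1798 each; 315 frames reaches minute 0, so 0 × 18 + 0 × 2 = 0 labels have been skipped so far.
Adding those back, label number 315 + 0 = 315 at 30 labels/s is 10 s + 15 f = 0 h 0 min 10 s frame 15, i.e. 00:00:10;15.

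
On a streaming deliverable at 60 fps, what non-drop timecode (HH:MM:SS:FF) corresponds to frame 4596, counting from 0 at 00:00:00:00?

00:01:16:36

4596 ÷ 60 = 76 full seconds, remainder 36 frames.
76 s = 0 h 1 min 16 s.
Timecode: 00:01:16:36.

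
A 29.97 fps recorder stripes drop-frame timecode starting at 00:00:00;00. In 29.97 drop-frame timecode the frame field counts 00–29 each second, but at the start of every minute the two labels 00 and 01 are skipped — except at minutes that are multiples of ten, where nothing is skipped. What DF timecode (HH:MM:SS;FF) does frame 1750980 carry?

Ten DF minutes hold 17982 frames, so frame 1750980 lies in block 97 (frames 1744254–1762235) with 6726 frames into that block.
The block's first minute is 1800 frames and the rest 1798 each; 6726 frames reaches minute 3, so 97 × 18 + 3 × 2 = 1752 labels have been skipped so far.
Adding those back, label number 1750980 + 1752 = 1752732 at 30 labels/s is 58424 s + 12 f = 16 h 13 min 44 s frame 12, i.e. 16:13:44;12.

16:13:44;12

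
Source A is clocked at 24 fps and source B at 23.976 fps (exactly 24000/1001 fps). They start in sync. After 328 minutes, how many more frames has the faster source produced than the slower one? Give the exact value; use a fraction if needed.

472320/1001 frames

328 min = 19680 s.
A emits 24 × 19680 = 472320 frames; B emits 24000/1001 × 19680 = 472320000/1001.
Difference = 472320/1001 frames (≈ 471.8482); B is behind A.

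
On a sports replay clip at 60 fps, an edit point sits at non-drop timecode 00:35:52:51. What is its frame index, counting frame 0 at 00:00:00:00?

frame 129171

Total seconds to the label: (0 × 3600 + 35 × 60 + 52) = 2152.
Frame index = 2152 × 60 + 51 = 129171.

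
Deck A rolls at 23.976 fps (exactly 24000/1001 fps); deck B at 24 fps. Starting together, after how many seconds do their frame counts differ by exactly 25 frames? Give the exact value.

25025/24 seconds

The gap grows by |24 − 24000/1001| = 24/1001 frames per second.
Time for a 25-frame gap: 25 ÷ (24/1001) = 25025/24 s.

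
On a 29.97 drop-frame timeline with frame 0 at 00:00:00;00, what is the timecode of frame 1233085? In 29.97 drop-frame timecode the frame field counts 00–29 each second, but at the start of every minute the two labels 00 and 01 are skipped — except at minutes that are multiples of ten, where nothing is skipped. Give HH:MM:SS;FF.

Ten DF minutes hold 17982 frames, so frame 1233085 lies in block 68 (frames 1222776–1240757) with 10309 frames into that block.
The block's first minute is 1800 frames and the rest 1798 each; 10309 frames reaches minute 5, so 68 × 18 + 5 × 2 = 1234 labels have been skipped so far.
Adding those back, label number 1233085 + 1234 = 1234319 at 30 labels/s is 41143 s + 29 f = 11 h 25 min 43 s frame 29, i.e. 11:25:43;29.

11:25:43;29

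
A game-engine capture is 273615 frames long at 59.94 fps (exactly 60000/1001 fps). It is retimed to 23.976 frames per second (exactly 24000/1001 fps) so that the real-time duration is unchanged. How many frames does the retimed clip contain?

109446 frames

Frames at target rate = 273615 × (24000/1001) / (60000/1001) = 109446.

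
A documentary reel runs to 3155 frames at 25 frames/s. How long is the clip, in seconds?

126.2 seconds

Running time = 3155 / (25) = 126.2 s.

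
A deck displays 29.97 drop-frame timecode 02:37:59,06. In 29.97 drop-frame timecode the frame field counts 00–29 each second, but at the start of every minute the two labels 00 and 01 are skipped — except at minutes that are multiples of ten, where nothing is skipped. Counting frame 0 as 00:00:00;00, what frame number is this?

Complete 10-minute blocks: 15, each 17982 frames → 269730.
Remaining 7 whole minutes in the current block: 1800 + 6 × 1798 = 12588 frames.
Within the current minute: 59 × 30 + 6 − 2 = 1774 (labels ;00/;01 skipped at this minute). Total = 269730 + 12588 + 1774 = 284092.

284092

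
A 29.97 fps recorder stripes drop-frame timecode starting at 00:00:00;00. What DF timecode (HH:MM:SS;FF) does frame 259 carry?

00:00:08;19

Each 10-minute DF block holds 10 × 60 × 30 − 9 × 2 = 17982 frames. 259 ÷ 17982 → 0 full blocks, remainder 259.
Within the partial block the first minute is 1800 frames and each further minute 1798, so 0 further minute boundaries passed. Total skipped labels = 18 × 0 + 2 × 0 = 0.
Non-drop label index = 259 + 0 = 259; at 30 labels/s that is 00:00:08:19, i.e. DF 00:00:08;19.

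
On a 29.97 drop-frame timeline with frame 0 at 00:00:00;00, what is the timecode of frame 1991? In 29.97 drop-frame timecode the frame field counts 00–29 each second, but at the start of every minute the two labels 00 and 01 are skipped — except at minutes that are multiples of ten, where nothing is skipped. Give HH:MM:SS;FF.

00:01:06;13

Ten DF minutes hold 17982 frames, so frame 1991 lies in block 0 (frames 0–17981) with 1991 frames into that block.
The block's first minute is 1800 frames and the rest 1798 each; 1991 frames reaches minute 1, so 0 × 18 + 1 × 2 = 2 labels have been skipped so far.
Adding those back, label number 1991 + 2 = 1993 at 30 labels/s is 66 s + 13 f = 0 h 1 min 6 s frame 13, i.e. 00:01:06;13.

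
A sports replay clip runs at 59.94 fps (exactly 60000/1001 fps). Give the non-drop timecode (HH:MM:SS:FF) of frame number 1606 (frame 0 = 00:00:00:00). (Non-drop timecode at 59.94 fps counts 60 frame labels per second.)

1606 ÷ 60 = 26 full seconds, remainder 46 frames.
26 s = 0 h 0 min 26 s.
Timecode: 00:00:26:46.

00:00:26:46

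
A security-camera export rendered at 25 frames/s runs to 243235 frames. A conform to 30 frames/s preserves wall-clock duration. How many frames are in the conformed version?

Target frames = source frames × (target rate / source rate) = 243235 × (30)/(25) = 243235 × 6/5 = 291882.

291882 frames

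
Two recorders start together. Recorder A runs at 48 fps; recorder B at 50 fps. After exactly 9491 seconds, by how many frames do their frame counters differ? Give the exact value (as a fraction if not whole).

18982 frames

A emits 48 × 9491 = 455568 frames; B emits 50 × 9491 = 474550.
Difference = 18982 frames; B is ahead of A.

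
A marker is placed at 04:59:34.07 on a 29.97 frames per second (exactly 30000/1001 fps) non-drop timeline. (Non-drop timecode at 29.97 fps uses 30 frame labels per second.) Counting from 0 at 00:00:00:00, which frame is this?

frame 539227

Total seconds to the label: (4 × 3600 + 59 × 60 + 34) = 17974.
Frame index = 17974 × 30 + 7 = 539227.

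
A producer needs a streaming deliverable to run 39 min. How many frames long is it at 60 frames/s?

140400 frames

39 min = 2340 s.
Frames = 2340 × 60 = 140400.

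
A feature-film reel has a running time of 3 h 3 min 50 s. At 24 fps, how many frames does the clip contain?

3 h 3 min 50 s = 11030 s.
Frames = 11030 × 24 = 264720.

264720 frames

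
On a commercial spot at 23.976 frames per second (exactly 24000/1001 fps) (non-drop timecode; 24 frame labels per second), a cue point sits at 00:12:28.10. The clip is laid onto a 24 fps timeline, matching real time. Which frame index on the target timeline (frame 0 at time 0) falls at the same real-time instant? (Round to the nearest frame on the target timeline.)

Source frame index: (0×3600 + 12×60 + 28) × 24 + 10 = 17962.
Real time: 17962 / (24000/1001) = 8989981/12000 s.
Target frame: (8989981/12000) × (24) = 8989981/500 ≈ 17979.962 → 17980.

frame 17980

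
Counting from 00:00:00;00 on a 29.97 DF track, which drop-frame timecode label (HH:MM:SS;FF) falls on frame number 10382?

00:05:46;12

Ten DF minutes hold 17982 frames, so frame 10382 lies in block 0 (frames 0–17981) with 10382 frames into that block.
The block's first minute is 1800 frames and the rest 1798 each; 10382 frames reaches minute 5, so 0 × 18 + 5 × 2 = 10 labels have been skipped so far.
Adding those back, label number 10382 + 10 = 10392 at 30 labels/s is 346 s + 12 f = 0 h 5 min 46 s frame 12, i.e. 00:05:46;12.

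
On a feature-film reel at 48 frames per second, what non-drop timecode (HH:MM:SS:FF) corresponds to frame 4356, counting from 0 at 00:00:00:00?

00:01:30:36

4356 ÷ 48 = 90 full seconds, remainder 36 frames.
90 s = 0 h 1 min 30 s.
Timecode: 00:01:30:36.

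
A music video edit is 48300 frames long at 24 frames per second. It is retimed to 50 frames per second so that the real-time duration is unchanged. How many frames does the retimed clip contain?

100625 frames

Target frames = source frames × (target rate / source rate) = 48300 × (50)/(24) = 48300 × 25/12 = 100625.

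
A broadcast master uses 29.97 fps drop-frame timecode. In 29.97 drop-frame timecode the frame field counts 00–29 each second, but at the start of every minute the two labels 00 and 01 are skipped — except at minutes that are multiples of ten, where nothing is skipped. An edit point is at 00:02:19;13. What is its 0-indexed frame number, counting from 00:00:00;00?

Complete 10-minute blocks: 0, each 17982 frames → 0.
Remaining 2 whole minutes in the current block: 1800 + 1 × 1798 = 3598 frames.
Within the current minute: 19 × 30 + 13 − 2 = 581 (labels ;00/;01 skipped at this minute). Total = 0 + 3598 + 581 = 4179.

4179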